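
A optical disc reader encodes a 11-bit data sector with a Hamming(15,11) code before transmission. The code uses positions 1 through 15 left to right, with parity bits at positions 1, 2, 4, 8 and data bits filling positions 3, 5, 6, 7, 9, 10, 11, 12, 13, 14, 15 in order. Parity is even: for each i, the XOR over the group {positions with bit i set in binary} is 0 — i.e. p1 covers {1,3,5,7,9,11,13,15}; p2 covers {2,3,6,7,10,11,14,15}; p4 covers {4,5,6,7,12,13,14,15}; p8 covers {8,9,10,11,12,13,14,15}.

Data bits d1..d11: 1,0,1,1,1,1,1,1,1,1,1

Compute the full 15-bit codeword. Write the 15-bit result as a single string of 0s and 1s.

011001111111111

Place data at non-parity positions: p1 p2 1 p4 0 1 1 p8 1 1 1 1 1 1 1
p1 (pos 1,3,5,7,9,11,13,15): XOR of data positions = 1⊕0⊕1⊕1⊕1⊕1⊕1 = 0
p2 (pos 2,3,6,7,10,11,14,15): XOR of data positions = 1⊕1⊕1⊕1⊕1⊕1⊕1 = 1
p4 (pos 4,5,6,7,12,13,14,15): XOR of data positions = 0⊕1⊕1⊕1⊕1⊕1⊕1 = 0
p8 (pos 8,9,10,11,12,13,14,15): XOR of data positions = 1⊕1⊕1⊕1⊕1⊕1⊕1 = 1
Codeword: 011001111111111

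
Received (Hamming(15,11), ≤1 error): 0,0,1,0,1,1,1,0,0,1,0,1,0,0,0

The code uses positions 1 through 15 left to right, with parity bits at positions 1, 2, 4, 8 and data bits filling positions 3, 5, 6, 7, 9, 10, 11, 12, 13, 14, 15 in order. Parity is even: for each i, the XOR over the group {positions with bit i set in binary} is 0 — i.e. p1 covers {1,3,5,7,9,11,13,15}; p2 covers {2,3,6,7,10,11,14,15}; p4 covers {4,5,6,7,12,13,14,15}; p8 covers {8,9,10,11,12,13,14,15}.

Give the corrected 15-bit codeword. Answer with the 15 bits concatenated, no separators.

101011100101000

s1 (pos 1,3,5,7,9,11,13,15): 0⊕1⊕1⊕1⊕0⊕0⊕0⊕0 = 1
s2 (pos 2,3,6,7,10,11,14,15): 0⊕1⊕1⊕1⊕1⊕0⊕0⊕0 = 0
s4 (pos 4,5,6,7,12,13,14,15): 0⊕1⊕1⊕1⊕1⊕0⊕0⊕0 = 0
s8 (pos 8,9,10,11,12,13,14,15): 0⊕0⊕1⊕0⊕1⊕0⊕0⊕0 = 0
Syndrome s8…s1 = 0001 → error at position 1.
Flip position 1: 001011100101000 → 101011100101000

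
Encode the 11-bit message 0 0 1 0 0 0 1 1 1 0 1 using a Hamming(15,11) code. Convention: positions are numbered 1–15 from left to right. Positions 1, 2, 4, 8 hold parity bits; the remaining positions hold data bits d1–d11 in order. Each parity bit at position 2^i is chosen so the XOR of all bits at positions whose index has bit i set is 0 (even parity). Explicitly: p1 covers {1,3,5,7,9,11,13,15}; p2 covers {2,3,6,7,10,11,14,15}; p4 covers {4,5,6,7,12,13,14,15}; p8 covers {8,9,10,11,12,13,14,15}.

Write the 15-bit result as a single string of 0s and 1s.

110001000011101

Place data at non-parity positions: p1 p2 0 p4 0 1 0 p8 0 0 1 1 1 0 1
p1 (pos 1,3,5,7,9,11,13,15): XOR of data positions = 0⊕0⊕0⊕0⊕1⊕1⊕1 = 1
p2 (pos 2,3,6,7,10,11,14,15): XOR of data positions = 0⊕1⊕0⊕0⊕1⊕0⊕1 = 1
p4 (pos 4,5,6,7,12,13,14,15): XOR of data positions = 0⊕1⊕0⊕1⊕1⊕0⊕1 = 0
p8 (pos 8,9,10,11,12,13,14,15): XOR of data positions = 0⊕0⊕1⊕1⊕1⊕0⊕1 = 0
Codeword: 110001000011101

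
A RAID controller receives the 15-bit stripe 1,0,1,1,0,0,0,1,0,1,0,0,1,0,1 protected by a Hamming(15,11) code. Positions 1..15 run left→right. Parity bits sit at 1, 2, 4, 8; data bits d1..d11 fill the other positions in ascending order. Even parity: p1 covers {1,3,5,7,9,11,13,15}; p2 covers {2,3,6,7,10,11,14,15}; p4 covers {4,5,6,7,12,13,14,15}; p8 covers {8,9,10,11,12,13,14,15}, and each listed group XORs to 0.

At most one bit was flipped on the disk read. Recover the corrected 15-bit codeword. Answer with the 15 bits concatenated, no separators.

s1 (pos 1,3,5,7,9,11,13,15): 1⊕1⊕0⊕0⊕0⊕0⊕1⊕1 = 0
s2 (pos 2,3,6,7,10,11,14,15): 0⊕1⊕0⊕0⊕1⊕0⊕0⊕1 = 1
s4 (pos 4,5,6,7,12,13,14,15): 1⊕0⊕0⊕0⊕0⊕1⊕0⊕1 = 1
s8 (pos 8,9,10,11,12,13,14,15): 1⊕0⊕1⊕0⊕0⊕1⊕0⊕1 = 0
Syndrome s8…s1 = 0110 → error at position 6.
Flip position 6: 101100010100101 → 101101010100101

101101010100101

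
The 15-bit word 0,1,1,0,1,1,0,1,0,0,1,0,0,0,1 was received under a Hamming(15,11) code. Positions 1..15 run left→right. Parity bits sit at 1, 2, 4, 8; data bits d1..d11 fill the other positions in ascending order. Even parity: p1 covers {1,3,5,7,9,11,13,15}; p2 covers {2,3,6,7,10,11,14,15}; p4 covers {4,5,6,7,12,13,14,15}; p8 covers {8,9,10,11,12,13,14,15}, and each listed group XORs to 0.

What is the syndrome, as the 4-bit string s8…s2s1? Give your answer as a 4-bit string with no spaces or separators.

1110

s1 (pos 1,3,5,7,9,11,13,15): 0⊕1⊕1⊕0⊕0⊕1⊕0⊕1 = 0
s2 (pos 2,3,6,7,10,11,14,15): 1⊕1⊕1⊕0⊕0⊕1⊕0⊕1 = 1
s4 (pos 4,5,6,7,12,13,14,15): 0⊕1⊕1⊕0⊕0⊕0⊕0⊕1 = 1
s8 (pos 8,9,10,11,12,13,14,15): 1⊕0⊕0⊕1⊕0⊕0⊕0⊕1 = 1
Syndrome s8…s1 = 1110 → error at position 14.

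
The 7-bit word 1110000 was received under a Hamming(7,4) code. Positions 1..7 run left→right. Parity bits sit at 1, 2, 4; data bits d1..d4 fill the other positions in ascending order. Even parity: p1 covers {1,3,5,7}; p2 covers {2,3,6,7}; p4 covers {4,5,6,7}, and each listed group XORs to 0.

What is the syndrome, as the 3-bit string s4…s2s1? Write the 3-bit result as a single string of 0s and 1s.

s1 (pos 1,3,5,7): 1⊕1⊕0⊕0 = 0
s2 (pos 2,3,6,7): 1⊕1⊕0⊕0 = 0
s4 (pos 4,5,6,7): 0⊕0⊕0⊕0 = 0
Syndrome s4…s1 = 000 → no error.

000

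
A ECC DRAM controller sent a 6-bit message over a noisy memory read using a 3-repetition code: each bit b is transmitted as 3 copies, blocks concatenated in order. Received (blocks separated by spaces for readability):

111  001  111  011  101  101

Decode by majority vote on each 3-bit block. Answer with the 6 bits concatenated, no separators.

Block 1 (111): 3 ones → 1
Block 2 (001): 1 one → 0
Block 3 (111): 3 ones → 1
Block 4 (011): 2 ones → 1
Block 5 (101): 2 ones → 1
Block 6 (101): 2 ones → 1

101111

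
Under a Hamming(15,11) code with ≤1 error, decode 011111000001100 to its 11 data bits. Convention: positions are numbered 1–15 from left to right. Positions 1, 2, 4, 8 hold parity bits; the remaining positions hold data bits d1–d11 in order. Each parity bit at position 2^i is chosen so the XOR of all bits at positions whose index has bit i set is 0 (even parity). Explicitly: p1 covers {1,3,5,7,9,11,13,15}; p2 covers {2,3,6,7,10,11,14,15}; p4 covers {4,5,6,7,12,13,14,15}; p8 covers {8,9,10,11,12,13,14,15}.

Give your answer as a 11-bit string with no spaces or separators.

s1 (pos 1,3,5,7,9,11,13,15): 0⊕1⊕1⊕0⊕0⊕0⊕1⊕0 = 1
s2 (pos 2,3,6,7,10,11,14,15): 1⊕1⊕1⊕0⊕0⊕0⊕0⊕0 = 1
s4 (pos 4,5,6,7,12,13,14,15): 1⊕1⊕1⊕0⊕1⊕1⊕0⊕0 = 1
s8 (pos 8,9,10,11,12,13,14,15): 0⊕0⊕0⊕0⊕1⊕1⊕0⊕0 = 0
Syndrome s8…s1 = 0111 → error at position 7.
Flip position 7: 011111000001100 → 011111100001100
Read data bits from positions 3,5,6,7,9,10,11,12,13,14,15: 11110001100

11110001100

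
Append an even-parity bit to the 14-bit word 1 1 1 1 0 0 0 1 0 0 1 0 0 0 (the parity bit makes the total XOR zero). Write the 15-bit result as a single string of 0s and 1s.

111100010010000

XOR of the 14 data bits: 1⊕1⊕1⊕1⊕0⊕0⊕0⊕1⊕0⊕0⊕1⊕0⊕0⊕0 = 0
Parity bit = 0 (so all 15 bits XOR to 0).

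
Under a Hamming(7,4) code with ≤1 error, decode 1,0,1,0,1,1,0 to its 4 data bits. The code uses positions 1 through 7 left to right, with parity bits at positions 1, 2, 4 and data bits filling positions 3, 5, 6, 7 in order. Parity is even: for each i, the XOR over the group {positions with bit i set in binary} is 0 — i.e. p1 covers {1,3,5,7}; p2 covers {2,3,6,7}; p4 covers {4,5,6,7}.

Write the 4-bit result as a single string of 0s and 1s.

1110

s1 (pos 1,3,5,7): 1⊕1⊕1⊕0 = 1
s2 (pos 2,3,6,7): 0⊕1⊕1⊕0 = 0
s4 (pos 4,5,6,7): 0⊕1⊕1⊕0 = 0
Syndrome s4…s1 = 001 → error at position 1.
Flip position 1: 1010110 → 0010110
Read data bits from positions 3,5,6,7: 1110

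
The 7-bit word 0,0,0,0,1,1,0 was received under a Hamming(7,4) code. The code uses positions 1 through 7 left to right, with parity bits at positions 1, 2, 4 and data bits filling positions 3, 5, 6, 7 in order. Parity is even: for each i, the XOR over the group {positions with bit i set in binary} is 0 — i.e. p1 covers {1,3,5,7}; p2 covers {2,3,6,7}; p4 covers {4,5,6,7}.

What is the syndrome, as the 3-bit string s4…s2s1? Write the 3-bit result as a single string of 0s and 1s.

s1 (pos 1,3,5,7): 0⊕0⊕1⊕0 = 1
s2 (pos 2,3,6,7): 0⊕0⊕1⊕0 = 1
s4 (pos 4,5,6,7): 0⊕1⊕1⊕0 = 0
Syndrome s4…s1 = 011 → error at position 3.

011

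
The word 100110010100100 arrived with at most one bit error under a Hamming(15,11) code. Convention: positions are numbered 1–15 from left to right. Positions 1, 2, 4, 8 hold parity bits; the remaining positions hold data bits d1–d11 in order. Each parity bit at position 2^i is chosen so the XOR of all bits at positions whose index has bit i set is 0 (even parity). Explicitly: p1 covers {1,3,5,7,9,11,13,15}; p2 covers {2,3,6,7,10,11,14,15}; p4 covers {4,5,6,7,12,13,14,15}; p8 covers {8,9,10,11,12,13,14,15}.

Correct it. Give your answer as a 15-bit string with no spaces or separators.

100110010100101

s1 (pos 1,3,5,7,9,11,13,15): 1⊕0⊕1⊕0⊕0⊕0⊕1⊕0 = 1
s2 (pos 2,3,6,7,10,11,14,15): 0⊕0⊕0⊕0⊕1⊕0⊕0⊕0 = 1
s4 (pos 4,5,6,7,12,13,14,15): 1⊕1⊕0⊕0⊕0⊕1⊕0⊕0 = 1
s8 (pos 8,9,10,11,12,13,14,15): 1⊕0⊕1⊕0⊕0⊕1⊕0⊕0 = 1
Syndrome s8…s1 = 1111 → error at position 15.
Flip position 15: 100110010100100 → 100110010100101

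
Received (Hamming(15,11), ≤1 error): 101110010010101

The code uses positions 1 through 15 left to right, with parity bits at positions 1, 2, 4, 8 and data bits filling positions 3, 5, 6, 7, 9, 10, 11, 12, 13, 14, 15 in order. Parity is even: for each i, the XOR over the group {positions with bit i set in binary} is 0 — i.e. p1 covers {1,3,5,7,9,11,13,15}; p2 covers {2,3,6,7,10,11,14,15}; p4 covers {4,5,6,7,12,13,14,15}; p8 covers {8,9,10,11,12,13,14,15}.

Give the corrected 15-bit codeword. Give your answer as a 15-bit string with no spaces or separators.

s1 (pos 1,3,5,7,9,11,13,15): 1⊕1⊕1⊕0⊕0⊕1⊕1⊕1 = 0
s2 (pos 2,3,6,7,10,11,14,15): 0⊕1⊕0⊕0⊕0⊕1⊕0⊕1 = 1
s4 (pos 4,5,6,7,12,13,14,15): 1⊕1⊕0⊕0⊕0⊕1⊕0⊕1 = 0
s8 (pos 8,9,10,11,12,13,14,15): 1⊕0⊕0⊕1⊕0⊕1⊕0⊕1 = 0
Syndrome s8…s1 = 0010 → error at position 2.
Flip position 2: 101110010010101 → 111110010010101

111110010010101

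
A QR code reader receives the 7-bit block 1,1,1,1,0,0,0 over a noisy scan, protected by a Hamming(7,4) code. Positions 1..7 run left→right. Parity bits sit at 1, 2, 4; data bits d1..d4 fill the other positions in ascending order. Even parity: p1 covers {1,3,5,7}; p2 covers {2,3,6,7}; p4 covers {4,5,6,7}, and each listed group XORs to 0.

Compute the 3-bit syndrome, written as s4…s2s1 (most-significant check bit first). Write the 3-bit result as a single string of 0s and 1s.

s1 (pos 1,3,5,7): 1⊕1⊕0⊕0 = 0
s2 (pos 2,3,6,7): 1⊕1⊕0⊕0 = 0
s4 (pos 4,5,6,7): 1⊕0⊕0⊕0 = 1
Syndrome s4…s1 = 100 → error at position 4.

100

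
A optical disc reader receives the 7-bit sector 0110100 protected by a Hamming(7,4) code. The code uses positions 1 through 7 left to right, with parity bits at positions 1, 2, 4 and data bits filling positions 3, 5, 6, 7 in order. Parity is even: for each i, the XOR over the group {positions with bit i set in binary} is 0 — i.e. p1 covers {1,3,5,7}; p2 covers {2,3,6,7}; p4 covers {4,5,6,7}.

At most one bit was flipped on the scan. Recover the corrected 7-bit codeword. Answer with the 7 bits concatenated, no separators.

s1 (pos 1,3,5,7): 0⊕1⊕1⊕0 = 0
s2 (pos 2,3,6,7): 1⊕1⊕0⊕0 = 0
s4 (pos 4,5,6,7): 0⊕1⊕0⊕0 = 1
Syndrome s4…s1 = 100 → error at position 4.
Flip position 4: 0110100 → 0111100

0111100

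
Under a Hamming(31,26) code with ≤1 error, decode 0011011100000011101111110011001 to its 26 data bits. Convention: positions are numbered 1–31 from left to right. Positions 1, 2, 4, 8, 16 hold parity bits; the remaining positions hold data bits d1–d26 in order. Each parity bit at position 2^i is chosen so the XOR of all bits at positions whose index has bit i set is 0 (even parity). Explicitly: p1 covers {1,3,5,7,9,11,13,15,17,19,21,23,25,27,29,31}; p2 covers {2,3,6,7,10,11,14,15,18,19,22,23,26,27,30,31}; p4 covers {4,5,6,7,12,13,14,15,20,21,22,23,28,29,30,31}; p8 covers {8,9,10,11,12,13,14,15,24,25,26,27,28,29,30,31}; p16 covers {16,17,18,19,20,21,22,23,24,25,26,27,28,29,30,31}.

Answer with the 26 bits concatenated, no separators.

s1 (pos 1,3,5,7,9,11,13,15,17,19,21,23,25,27,29,31): 0⊕1⊕0⊕1⊕0⊕0⊕0⊕1⊕1⊕1⊕1⊕1⊕0⊕1⊕0⊕1 = 1
s2 (pos 2,3,6,7,10,11,14,15,18,19,22,23,26,27,30,31): 0⊕1⊕1⊕1⊕0⊕0⊕0⊕1⊕0⊕1⊕1⊕1⊕0⊕1⊕0⊕1 = 1
s4 (pos 4,5,6,7,12,13,14,15,20,21,22,23,28,29,30,31): 1⊕0⊕1⊕1⊕0⊕0⊕0⊕1⊕1⊕1⊕1⊕1⊕1⊕0⊕0⊕1 = 0
s8 (pos 8,9,10,11,12,13,14,15,24,25,26,27,28,29,30,31): 1⊕0⊕0⊕0⊕0⊕0⊕0⊕1⊕1⊕0⊕0⊕1⊕1⊕0⊕0⊕1 = 0
s16 (pos 16,17,18,19,20,21,22,23,24,25,26,27,28,29,30,31): 1⊕1⊕0⊕1⊕1⊕1⊕1⊕1⊕1⊕0⊕0⊕1⊕1⊕0⊕0⊕1 = 1
Syndrome s16…s1 = 10011 → error at position 19.
Flip position 19: 0011011100000011101111110011001 → 0011011100000011100111110011001
Read data bits from positions 3,5,6,7,9,10,11,12,13,14,15,17,18,19,20,21,22,23,24,25,26,27,28,29,30,31: 10110000001100111110011001

10110000001100111110011001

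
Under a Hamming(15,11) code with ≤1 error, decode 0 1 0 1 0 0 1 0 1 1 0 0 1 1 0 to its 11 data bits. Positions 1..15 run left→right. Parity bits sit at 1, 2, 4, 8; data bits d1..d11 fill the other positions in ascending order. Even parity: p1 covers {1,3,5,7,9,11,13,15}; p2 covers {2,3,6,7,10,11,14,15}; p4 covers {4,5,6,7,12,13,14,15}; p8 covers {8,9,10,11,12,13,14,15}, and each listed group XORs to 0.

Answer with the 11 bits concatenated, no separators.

s1 (pos 1,3,5,7,9,11,13,15): 0⊕0⊕0⊕1⊕1⊕0⊕1⊕0 = 1
s2 (pos 2,3,6,7,10,11,14,15): 1⊕0⊕0⊕1⊕1⊕0⊕1⊕0 = 0
s4 (pos 4,5,6,7,12,13,14,15): 1⊕0⊕0⊕1⊕0⊕1⊕1⊕0 = 0
s8 (pos 8,9,10,11,12,13,14,15): 0⊕1⊕1⊕0⊕0⊕1⊕1⊕0 = 0
Syndrome s8…s1 = 0001 → error at position 1.
Flip position 1: 010100101100110 → 110100101100110
Read data bits from positions 3,5,6,7,9,10,11,12,13,14,15: 00011100110

00011100110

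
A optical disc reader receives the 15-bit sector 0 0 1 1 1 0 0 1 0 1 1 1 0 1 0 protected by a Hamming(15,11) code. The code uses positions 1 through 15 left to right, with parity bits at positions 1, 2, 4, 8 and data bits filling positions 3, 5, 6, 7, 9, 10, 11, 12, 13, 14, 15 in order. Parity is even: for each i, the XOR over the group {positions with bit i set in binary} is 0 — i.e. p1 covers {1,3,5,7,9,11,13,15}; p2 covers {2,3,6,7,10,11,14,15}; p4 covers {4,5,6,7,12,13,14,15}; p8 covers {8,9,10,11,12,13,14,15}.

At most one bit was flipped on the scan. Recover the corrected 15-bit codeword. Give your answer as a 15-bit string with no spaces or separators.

s1 (pos 1,3,5,7,9,11,13,15): 0⊕1⊕1⊕0⊕0⊕1⊕0⊕0 = 1
s2 (pos 2,3,6,7,10,11,14,15): 0⊕1⊕0⊕0⊕1⊕1⊕1⊕0 = 0
s4 (pos 4,5,6,7,12,13,14,15): 1⊕1⊕0⊕0⊕1⊕0⊕1⊕0 = 0
s8 (pos 8,9,10,11,12,13,14,15): 1⊕0⊕1⊕1⊕1⊕0⊕1⊕0 = 1
Syndrome s8…s1 = 1001 → error at position 9.
Flip position 9: 001110010111010 → 001110011111010

001110011111010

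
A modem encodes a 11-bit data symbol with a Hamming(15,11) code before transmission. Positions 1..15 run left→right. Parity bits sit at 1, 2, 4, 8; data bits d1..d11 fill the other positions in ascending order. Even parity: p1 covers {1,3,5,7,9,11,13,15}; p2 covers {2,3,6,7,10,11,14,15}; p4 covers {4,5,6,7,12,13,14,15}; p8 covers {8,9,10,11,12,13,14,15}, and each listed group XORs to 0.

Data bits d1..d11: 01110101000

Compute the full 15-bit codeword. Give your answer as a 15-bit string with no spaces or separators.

Place data at non-parity positions: p1 p2 0 p4 1 1 1 p8 0 1 0 1 0 0 0
p1 (pos 1,3,5,7,9,11,13,15): XOR of data positions = 0⊕1⊕1⊕0⊕0⊕0⊕0 = 0
p2 (pos 2,3,6,7,10,11,14,15): XOR of data positions = 0⊕1⊕1⊕1⊕0⊕0⊕0 = 1
p4 (pos 4,5,6,7,12,13,14,15): XOR of data positions = 1⊕1⊕1⊕1⊕0⊕0⊕0 = 0
p8 (pos 8,9,10,11,12,13,14,15): XOR of data positions = 0⊕1⊕0⊕1⊕0⊕0⊕0 = 0
Codeword: 010011100101000

010011100101000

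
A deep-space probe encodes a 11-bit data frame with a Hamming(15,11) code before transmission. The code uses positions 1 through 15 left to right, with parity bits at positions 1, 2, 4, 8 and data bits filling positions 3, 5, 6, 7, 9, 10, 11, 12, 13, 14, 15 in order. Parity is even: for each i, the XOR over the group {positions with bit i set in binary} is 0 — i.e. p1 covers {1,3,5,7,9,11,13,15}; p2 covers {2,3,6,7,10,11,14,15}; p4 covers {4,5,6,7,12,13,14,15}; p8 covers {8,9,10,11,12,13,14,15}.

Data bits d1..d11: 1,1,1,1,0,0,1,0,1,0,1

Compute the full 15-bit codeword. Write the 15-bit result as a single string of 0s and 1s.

011111110010101

Place data at non-parity positions: p1 p2 1 p4 1 1 1 p8 0 0 1 0 1 0 1
p1 (pos 1,3,5,7,9,11,13,15): XOR of data positions = 1⊕1⊕1⊕0⊕1⊕1⊕1 = 0
p2 (pos 2,3,6,7,10,11,14,15): XOR of data positions = 1⊕1⊕1⊕0⊕1⊕0⊕1 = 1
p4 (pos 4,5,6,7,12,13,14,15): XOR of data positions = 1⊕1⊕1⊕0⊕1⊕0⊕1 = 1
p8 (pos 8,9,10,11,12,13,14,15): XOR of data positions = 0⊕0⊕1⊕0⊕1⊕0⊕1 = 1
Codeword: 011111110010101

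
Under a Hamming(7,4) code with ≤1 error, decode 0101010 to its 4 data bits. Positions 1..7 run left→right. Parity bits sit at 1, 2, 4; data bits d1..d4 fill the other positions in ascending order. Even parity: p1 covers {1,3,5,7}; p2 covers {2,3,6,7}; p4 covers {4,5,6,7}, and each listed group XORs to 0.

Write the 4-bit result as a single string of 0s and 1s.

0010

s1 (pos 1,3,5,7): 0⊕0⊕0⊕0 = 0
s2 (pos 2,3,6,7): 1⊕0⊕1⊕0 = 0
s4 (pos 4,5,6,7): 1⊕0⊕1⊕0 = 0
Syndrome s4…s1 = 000 → no error.
Read data bits from positions 3,5,6,7: 0010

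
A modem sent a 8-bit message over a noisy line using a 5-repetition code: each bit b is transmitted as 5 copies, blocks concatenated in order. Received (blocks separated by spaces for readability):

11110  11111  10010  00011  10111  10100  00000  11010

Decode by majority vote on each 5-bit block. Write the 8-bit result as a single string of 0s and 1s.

Block 1 (11110): 4 ones → 1
Block 2 (11111): 5 ones → 1
Block 3 (10010): 2 ones → 0
Block 4 (00011): 2 ones → 0
Block 5 (10111): 4 ones → 1
Block 6 (10100): 2 ones → 0
Block 7 (00000): 0 ones → 0
Block 8 (11010): 3 ones → 1

11001001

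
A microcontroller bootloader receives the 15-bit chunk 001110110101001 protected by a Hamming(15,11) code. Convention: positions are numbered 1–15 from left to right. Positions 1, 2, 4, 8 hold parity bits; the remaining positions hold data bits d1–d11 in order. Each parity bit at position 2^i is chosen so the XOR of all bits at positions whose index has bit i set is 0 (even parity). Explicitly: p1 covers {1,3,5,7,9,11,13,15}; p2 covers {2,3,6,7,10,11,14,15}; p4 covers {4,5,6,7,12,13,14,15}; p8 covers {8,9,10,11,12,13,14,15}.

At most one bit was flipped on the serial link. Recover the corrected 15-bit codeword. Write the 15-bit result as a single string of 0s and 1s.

s1 (pos 1,3,5,7,9,11,13,15): 0⊕1⊕1⊕1⊕0⊕0⊕0⊕1 = 0
s2 (pos 2,3,6,7,10,11,14,15): 0⊕1⊕0⊕1⊕1⊕0⊕0⊕1 = 0
s4 (pos 4,5,6,7,12,13,14,15): 1⊕1⊕0⊕1⊕1⊕0⊕0⊕1 = 1
s8 (pos 8,9,10,11,12,13,14,15): 1⊕0⊕1⊕0⊕1⊕0⊕0⊕1 = 0
Syndrome s8…s1 = 0100 → error at position 4.
Flip position 4: 001110110101001 → 001010110101001

001010110101001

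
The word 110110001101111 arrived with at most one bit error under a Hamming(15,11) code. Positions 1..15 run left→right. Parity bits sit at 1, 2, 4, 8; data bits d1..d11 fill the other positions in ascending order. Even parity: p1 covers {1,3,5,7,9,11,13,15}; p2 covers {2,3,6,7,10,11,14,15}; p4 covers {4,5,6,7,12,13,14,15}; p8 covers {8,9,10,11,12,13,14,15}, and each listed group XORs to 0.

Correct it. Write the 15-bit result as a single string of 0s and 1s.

010110001101111

s1 (pos 1,3,5,7,9,11,13,15): 1⊕0⊕1⊕0⊕1⊕0⊕1⊕1 = 1
s2 (pos 2,3,6,7,10,11,14,15): 1⊕0⊕0⊕0⊕1⊕0⊕1⊕1 = 0
s4 (pos 4,5,6,7,12,13,14,15): 1⊕1⊕0⊕0⊕1⊕1⊕1⊕1 = 0
s8 (pos 8,9,10,11,12,13,14,15): 0⊕1⊕1⊕0⊕1⊕1⊕1⊕1 = 0
Syndrome s8…s1 = 0001 → error at position 1.
Flip position 1: 110110001101111 → 010110001101111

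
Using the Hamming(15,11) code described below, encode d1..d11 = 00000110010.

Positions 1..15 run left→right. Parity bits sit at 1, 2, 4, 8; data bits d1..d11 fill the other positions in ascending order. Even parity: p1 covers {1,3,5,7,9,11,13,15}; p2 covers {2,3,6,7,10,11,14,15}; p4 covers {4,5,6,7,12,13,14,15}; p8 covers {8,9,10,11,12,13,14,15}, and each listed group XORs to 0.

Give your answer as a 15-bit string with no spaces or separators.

Place data at non-parity positions: p1 p2 0 p4 0 0 0 p8 0 1 1 0 0 1 0
p1 (pos 1,3,5,7,9,11,13,15): XOR of data positions = 0⊕0⊕0⊕0⊕1⊕0⊕0 = 1
p2 (pos 2,3,6,7,10,11,14,15): XOR of data positions = 0⊕0⊕0⊕1⊕1⊕1⊕0 = 1
p4 (pos 4,5,6,7,12,13,14,15): XOR of data positions = 0⊕0⊕0⊕0⊕0⊕1⊕0 = 1
p8 (pos 8,9,10,11,12,13,14,15): XOR of data positions = 0⊕1⊕1⊕0⊕0⊕1⊕0 = 1
Codeword: 110100010110010

110100010110010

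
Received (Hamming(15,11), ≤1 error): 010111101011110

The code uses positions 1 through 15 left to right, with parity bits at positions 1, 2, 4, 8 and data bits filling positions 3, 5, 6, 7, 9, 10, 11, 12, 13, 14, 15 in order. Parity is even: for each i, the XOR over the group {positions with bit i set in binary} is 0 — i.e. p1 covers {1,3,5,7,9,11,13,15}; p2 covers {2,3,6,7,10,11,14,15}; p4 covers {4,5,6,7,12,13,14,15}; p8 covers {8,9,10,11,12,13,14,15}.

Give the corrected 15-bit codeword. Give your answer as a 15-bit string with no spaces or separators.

s1 (pos 1,3,5,7,9,11,13,15): 0⊕0⊕1⊕1⊕1⊕1⊕1⊕0 = 1
s2 (pos 2,3,6,7,10,11,14,15): 1⊕0⊕1⊕1⊕0⊕1⊕1⊕0 = 1
s4 (pos 4,5,6,7,12,13,14,15): 1⊕1⊕1⊕1⊕1⊕1⊕1⊕0 = 1
s8 (pos 8,9,10,11,12,13,14,15): 0⊕1⊕0⊕1⊕1⊕1⊕1⊕0 = 1
Syndrome s8…s1 = 1111 → error at position 15.
Flip position 15: 010111101011110 → 010111101011111

010111101011111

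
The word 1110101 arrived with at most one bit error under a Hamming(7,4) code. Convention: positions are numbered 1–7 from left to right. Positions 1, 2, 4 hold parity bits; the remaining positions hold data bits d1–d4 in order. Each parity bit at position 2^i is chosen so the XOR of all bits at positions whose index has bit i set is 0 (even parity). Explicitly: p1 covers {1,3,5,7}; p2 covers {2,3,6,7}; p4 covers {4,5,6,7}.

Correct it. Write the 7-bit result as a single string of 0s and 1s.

s1 (pos 1,3,5,7): 1⊕1⊕1⊕1 = 0
s2 (pos 2,3,6,7): 1⊕1⊕0⊕1 = 1
s4 (pos 4,5,6,7): 0⊕1⊕0⊕1 = 0
Syndrome s4…s1 = 010 → error at position 2.
Flip position 2: 1110101 → 1010101

1010101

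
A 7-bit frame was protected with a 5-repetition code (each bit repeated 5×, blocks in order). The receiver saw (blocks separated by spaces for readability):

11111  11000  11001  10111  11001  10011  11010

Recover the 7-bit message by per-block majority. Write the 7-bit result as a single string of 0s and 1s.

1011111

Block 1 (11111): 5 ones → 1
Block 2 (11000): 2 ones → 0
Block 3 (11001): 3 ones → 1
Block 4 (10111): 4 ones → 1
Block 5 (11001): 3 ones → 1
Block 6 (10011): 3 ones → 1
Block 7 (11010): 3 ones → 1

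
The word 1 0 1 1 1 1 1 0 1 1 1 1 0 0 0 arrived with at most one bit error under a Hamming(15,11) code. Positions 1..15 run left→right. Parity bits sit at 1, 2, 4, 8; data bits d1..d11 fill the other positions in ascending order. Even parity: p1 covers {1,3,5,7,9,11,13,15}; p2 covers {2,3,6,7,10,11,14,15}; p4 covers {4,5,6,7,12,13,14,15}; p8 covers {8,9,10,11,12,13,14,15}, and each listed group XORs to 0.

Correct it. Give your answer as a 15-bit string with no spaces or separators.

s1 (pos 1,3,5,7,9,11,13,15): 1⊕1⊕1⊕1⊕1⊕1⊕0⊕0 = 0
s2 (pos 2,3,6,7,10,11,14,15): 0⊕1⊕1⊕1⊕1⊕1⊕0⊕0 = 1
s4 (pos 4,5,6,7,12,13,14,15): 1⊕1⊕1⊕1⊕1⊕0⊕0⊕0 = 1
s8 (pos 8,9,10,11,12,13,14,15): 0⊕1⊕1⊕1⊕1⊕0⊕0⊕0 = 0
Syndrome s8…s1 = 0110 → error at position 6.
Flip position 6: 101111101111000 → 101110101111000

101110101111000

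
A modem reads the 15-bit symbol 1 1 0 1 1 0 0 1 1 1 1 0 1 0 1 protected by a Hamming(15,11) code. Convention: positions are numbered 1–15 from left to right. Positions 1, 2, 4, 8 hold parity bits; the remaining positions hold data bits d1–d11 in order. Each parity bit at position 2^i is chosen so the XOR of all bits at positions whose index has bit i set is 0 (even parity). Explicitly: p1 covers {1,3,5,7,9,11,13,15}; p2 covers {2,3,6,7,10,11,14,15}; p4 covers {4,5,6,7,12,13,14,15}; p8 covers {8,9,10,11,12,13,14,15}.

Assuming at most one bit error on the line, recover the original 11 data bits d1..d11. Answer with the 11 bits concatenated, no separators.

s1 (pos 1,3,5,7,9,11,13,15): 1⊕0⊕1⊕0⊕1⊕1⊕1⊕1 = 0
s2 (pos 2,3,6,7,10,11,14,15): 1⊕0⊕0⊕0⊕1⊕1⊕0⊕1 = 0
s4 (pos 4,5,6,7,12,13,14,15): 1⊕1⊕0⊕0⊕0⊕1⊕0⊕1 = 0
s8 (pos 8,9,10,11,12,13,14,15): 1⊕1⊕1⊕1⊕0⊕1⊕0⊕1 = 0
Syndrome s8…s1 = 0000 → no error.
Read data bits from positions 3,5,6,7,9,10,11,12,13,14,15: 01001110101

01001110101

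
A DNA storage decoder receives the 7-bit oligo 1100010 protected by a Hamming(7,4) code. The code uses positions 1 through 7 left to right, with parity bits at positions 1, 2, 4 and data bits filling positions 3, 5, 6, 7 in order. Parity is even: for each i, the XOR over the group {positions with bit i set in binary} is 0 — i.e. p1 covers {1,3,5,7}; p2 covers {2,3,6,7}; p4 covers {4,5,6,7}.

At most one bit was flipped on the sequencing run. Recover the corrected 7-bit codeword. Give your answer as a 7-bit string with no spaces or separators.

1100110

s1 (pos 1,3,5,7): 1⊕0⊕0⊕0 = 1
s2 (pos 2,3,6,7): 1⊕0⊕1⊕0 = 0
s4 (pos 4,5,6,7): 0⊕0⊕1⊕0 = 1
Syndrome s4…s1 = 101 → error at position 5.
Flip position 5: 1100010 → 1100110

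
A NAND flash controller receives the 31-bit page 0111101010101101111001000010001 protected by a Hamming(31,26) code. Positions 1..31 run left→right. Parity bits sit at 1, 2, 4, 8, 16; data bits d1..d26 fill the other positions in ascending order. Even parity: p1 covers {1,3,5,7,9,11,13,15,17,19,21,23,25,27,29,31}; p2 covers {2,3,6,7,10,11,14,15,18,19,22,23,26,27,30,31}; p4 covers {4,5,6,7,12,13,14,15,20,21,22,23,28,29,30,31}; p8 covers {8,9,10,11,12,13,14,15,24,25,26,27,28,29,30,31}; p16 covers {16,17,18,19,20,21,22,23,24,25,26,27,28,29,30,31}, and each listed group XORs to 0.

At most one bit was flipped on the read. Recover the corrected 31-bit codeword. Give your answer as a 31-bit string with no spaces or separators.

s1 (pos 1,3,5,7,9,11,13,15,17,19,21,23,25,27,29,31): 0⊕1⊕1⊕1⊕1⊕1⊕1⊕0⊕1⊕1⊕0⊕0⊕0⊕1⊕0⊕1 = 0
s2 (pos 2,3,6,7,10,11,14,15,18,19,22,23,26,27,30,31): 1⊕1⊕0⊕1⊕0⊕1⊕1⊕0⊕1⊕1⊕1⊕0⊕0⊕1⊕0⊕1 = 0
s4 (pos 4,5,6,7,12,13,14,15,20,21,22,23,28,29,30,31): 1⊕1⊕0⊕1⊕0⊕1⊕1⊕0⊕0⊕0⊕1⊕0⊕0⊕0⊕0⊕1 = 1
s8 (pos 8,9,10,11,12,13,14,15,24,25,26,27,28,29,30,31): 0⊕1⊕0⊕1⊕0⊕1⊕1⊕0⊕0⊕0⊕0⊕1⊕0⊕0⊕0⊕1 = 0
s16 (pos 16,17,18,19,20,21,22,23,24,25,26,27,28,29,30,31): 1⊕1⊕1⊕1⊕0⊕0⊕1⊕0⊕0⊕0⊕0⊕1⊕0⊕0⊕0⊕1 = 1
Syndrome s16…s1 = 10100 → error at position 20.
Flip position 20: 0111101010101101111001000010001 → 0111101010101101111101000010001

0111101010101101111101000010001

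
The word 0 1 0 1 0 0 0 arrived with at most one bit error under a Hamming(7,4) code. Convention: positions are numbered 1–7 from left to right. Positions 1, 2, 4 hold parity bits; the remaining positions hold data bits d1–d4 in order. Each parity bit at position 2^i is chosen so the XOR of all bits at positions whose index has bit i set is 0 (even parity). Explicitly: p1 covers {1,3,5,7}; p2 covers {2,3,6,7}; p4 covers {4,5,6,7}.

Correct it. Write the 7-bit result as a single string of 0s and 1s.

0101010

s1 (pos 1,3,5,7): 0⊕0⊕0⊕0 = 0
s2 (pos 2,3,6,7): 1⊕0⊕0⊕0 = 1
s4 (pos 4,5,6,7): 1⊕0⊕0⊕0 = 1
Syndrome s4…s1 = 110 → error at position 6.
Flip position 6: 0101000 → 0101010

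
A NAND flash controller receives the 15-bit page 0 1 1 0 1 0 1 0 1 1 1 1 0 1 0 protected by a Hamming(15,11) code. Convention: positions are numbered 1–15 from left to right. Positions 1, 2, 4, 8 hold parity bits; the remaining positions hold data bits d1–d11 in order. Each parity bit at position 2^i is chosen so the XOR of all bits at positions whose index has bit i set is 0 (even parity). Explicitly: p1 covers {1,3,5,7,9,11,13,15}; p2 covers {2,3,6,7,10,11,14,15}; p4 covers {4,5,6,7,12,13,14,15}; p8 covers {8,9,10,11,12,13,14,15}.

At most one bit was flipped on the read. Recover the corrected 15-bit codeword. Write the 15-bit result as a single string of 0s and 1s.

s1 (pos 1,3,5,7,9,11,13,15): 0⊕1⊕1⊕1⊕1⊕1⊕0⊕0 = 1
s2 (pos 2,3,6,7,10,11,14,15): 1⊕1⊕0⊕1⊕1⊕1⊕1⊕0 = 0
s4 (pos 4,5,6,7,12,13,14,15): 0⊕1⊕0⊕1⊕1⊕0⊕1⊕0 = 0
s8 (pos 8,9,10,11,12,13,14,15): 0⊕1⊕1⊕1⊕1⊕0⊕1⊕0 = 1
Syndrome s8…s1 = 1001 → error at position 9.
Flip position 9: 011010101111010 → 011010100111010

011010100111010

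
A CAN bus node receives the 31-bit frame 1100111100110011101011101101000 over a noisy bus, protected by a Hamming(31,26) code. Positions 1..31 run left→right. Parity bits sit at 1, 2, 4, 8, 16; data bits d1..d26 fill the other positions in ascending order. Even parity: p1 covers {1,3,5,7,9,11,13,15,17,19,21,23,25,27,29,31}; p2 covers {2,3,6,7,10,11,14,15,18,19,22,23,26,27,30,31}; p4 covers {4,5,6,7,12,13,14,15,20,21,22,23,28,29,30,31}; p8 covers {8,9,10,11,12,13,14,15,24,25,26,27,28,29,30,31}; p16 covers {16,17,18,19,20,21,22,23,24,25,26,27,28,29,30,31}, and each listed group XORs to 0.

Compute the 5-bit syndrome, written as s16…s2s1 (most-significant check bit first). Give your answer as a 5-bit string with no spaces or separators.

s1 (pos 1,3,5,7,9,11,13,15,17,19,21,23,25,27,29,31): 1⊕0⊕1⊕1⊕0⊕1⊕0⊕1⊕1⊕1⊕1⊕1⊕1⊕0⊕0⊕0 = 0
s2 (pos 2,3,6,7,10,11,14,15,18,19,22,23,26,27,30,31): 1⊕0⊕1⊕1⊕0⊕1⊕0⊕1⊕0⊕1⊕1⊕1⊕1⊕0⊕0⊕0 = 1
s4 (pos 4,5,6,7,12,13,14,15,20,21,22,23,28,29,30,31): 0⊕1⊕1⊕1⊕1⊕0⊕0⊕1⊕0⊕1⊕1⊕1⊕1⊕0⊕0⊕0 = 1
s8 (pos 8,9,10,11,12,13,14,15,24,25,26,27,28,29,30,31): 1⊕0⊕0⊕1⊕1⊕0⊕0⊕1⊕0⊕1⊕1⊕0⊕1⊕0⊕0⊕0 = 1
s16 (pos 16,17,18,19,20,21,22,23,24,25,26,27,28,29,30,31): 1⊕1⊕0⊕1⊕0⊕1⊕1⊕1⊕0⊕1⊕1⊕0⊕1⊕0⊕0⊕0 = 1
Syndrome s16…s1 = 11110 → error at position 30.

11110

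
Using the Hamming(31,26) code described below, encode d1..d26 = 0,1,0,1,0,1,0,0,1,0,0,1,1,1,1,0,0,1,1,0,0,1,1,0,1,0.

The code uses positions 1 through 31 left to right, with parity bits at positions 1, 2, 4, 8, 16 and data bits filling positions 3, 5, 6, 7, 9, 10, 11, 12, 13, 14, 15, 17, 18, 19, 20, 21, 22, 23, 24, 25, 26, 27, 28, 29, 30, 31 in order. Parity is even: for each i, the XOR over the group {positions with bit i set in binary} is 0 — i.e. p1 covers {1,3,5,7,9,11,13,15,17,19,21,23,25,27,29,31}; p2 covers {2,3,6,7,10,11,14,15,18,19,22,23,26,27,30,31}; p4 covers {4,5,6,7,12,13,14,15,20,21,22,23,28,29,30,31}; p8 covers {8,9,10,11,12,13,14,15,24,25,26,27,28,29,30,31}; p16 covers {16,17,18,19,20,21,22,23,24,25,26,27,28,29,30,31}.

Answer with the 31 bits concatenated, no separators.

Place data at non-parity positions: p1 p2 0 p4 1 0 1 p8 0 1 0 0 1 0 0 p16 1 1 1 1 0 0 1 1 0 0 1 1 0 1 0
p1 (pos 1,3,5,7,9,11,13,15,17,19,21,23,25,27,29,31): XOR of data positions = 0⊕1⊕1⊕0⊕0⊕1⊕0⊕1⊕1⊕0⊕1⊕0⊕1⊕0⊕0 = 1
p2 (pos 2,3,6,7,10,11,14,15,18,19,22,23,26,27,30,31): XOR of data positions = 0⊕0⊕1⊕1⊕0⊕0⊕0⊕1⊕1⊕0⊕1⊕0⊕1⊕1⊕0 = 1
p4 (pos 4,5,6,7,12,13,14,15,20,21,22,23,28,29,30,31): XOR of data positions = 1⊕0⊕1⊕0⊕1⊕0⊕0⊕1⊕0⊕0⊕1⊕1⊕0⊕1⊕0 = 1
p8 (pos 8,9,10,11,12,13,14,15,24,25,26,27,28,29,30,31): XOR of data positions = 0⊕1⊕0⊕0⊕1⊕0⊕0⊕1⊕0⊕0⊕1⊕1⊕0⊕1⊕0 = 0
p16 (pos 16,17,18,19,20,21,22,23,24,25,26,27,28,29,30,31): XOR of data positions = 1⊕1⊕1⊕1⊕0⊕0⊕1⊕1⊕0⊕0⊕1⊕1⊕0⊕1⊕0 = 1
Codeword: 1101101001001001111100110011010

1101101001001001111100110011010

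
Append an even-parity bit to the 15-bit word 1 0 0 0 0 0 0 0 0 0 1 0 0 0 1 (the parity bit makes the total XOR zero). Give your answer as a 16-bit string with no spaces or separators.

1000000000100011

XOR of the 15 data bits: 1⊕0⊕0⊕0⊕0⊕0⊕0⊕0⊕0⊕0⊕1⊕0⊕0⊕0⊕1 = 1
Parity bit = 1 (so all 16 bits XOR to 0).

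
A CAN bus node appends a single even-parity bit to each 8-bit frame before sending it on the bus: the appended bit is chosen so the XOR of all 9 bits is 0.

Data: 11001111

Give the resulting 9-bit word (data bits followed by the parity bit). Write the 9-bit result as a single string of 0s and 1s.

XOR of the 8 data bits: 1⊕1⊕0⊕0⊕1⊕1⊕1⊕1 = 0
Parity bit = 0 (so all 9 bits XOR to 0).

110011110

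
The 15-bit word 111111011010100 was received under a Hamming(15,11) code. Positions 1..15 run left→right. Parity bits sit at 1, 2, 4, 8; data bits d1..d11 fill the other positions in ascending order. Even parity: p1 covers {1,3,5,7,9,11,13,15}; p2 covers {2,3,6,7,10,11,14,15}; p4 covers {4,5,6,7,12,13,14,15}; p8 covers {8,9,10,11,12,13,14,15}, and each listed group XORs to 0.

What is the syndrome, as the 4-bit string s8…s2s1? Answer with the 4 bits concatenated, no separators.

s1 (pos 1,3,5,7,9,11,13,15): 1⊕1⊕1⊕0⊕1⊕1⊕1⊕0 = 0
s2 (pos 2,3,6,7,10,11,14,15): 1⊕1⊕1⊕0⊕0⊕1⊕0⊕0 = 0
s4 (pos 4,5,6,7,12,13,14,15): 1⊕1⊕1⊕0⊕0⊕1⊕0⊕0 = 0
s8 (pos 8,9,10,11,12,13,14,15): 1⊕1⊕0⊕1⊕0⊕1⊕0⊕0 = 0
Syndrome s8…s1 = 0000 → no error.

0000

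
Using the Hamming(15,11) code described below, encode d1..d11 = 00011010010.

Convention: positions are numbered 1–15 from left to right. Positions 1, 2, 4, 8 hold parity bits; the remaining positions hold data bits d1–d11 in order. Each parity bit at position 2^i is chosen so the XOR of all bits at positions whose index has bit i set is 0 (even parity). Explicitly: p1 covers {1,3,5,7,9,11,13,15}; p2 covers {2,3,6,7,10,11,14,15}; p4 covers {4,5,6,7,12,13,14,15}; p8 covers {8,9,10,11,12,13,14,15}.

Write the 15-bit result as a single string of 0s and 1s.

110000111010010

Place data at non-parity positions: p1 p2 0 p4 0 0 1 p8 1 0 1 0 0 1 0
p1 (pos 1,3,5,7,9,11,13,15): XOR of data positions = 0⊕0⊕1⊕1⊕1⊕0⊕0 = 1
p2 (pos 2,3,6,7,10,11,14,15): XOR of data positions = 0⊕0⊕1⊕0⊕1⊕1⊕0 = 1
p4 (pos 4,5,6,7,12,13,14,15): XOR of data positions = 0⊕0⊕1⊕0⊕0⊕1⊕0 = 0
p8 (pos 8,9,10,11,12,13,14,15): XOR of data positions = 1⊕0⊕1⊕0⊕0⊕1⊕0 = 1
Codeword: 110000111010010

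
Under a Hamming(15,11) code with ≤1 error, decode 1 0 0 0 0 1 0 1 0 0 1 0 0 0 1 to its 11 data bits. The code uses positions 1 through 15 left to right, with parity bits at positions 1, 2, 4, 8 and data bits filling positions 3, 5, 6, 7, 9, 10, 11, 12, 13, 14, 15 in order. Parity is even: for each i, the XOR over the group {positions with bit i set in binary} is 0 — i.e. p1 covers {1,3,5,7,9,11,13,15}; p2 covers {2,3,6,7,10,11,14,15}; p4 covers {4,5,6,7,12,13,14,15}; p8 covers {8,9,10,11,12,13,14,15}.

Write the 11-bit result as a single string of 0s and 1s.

00100000001

s1 (pos 1,3,5,7,9,11,13,15): 1⊕0⊕0⊕0⊕0⊕1⊕0⊕1 = 1
s2 (pos 2,3,6,7,10,11,14,15): 0⊕0⊕1⊕0⊕0⊕1⊕0⊕1 = 1
s4 (pos 4,5,6,7,12,13,14,15): 0⊕0⊕1⊕0⊕0⊕0⊕0⊕1 = 0
s8 (pos 8,9,10,11,12,13,14,15): 1⊕0⊕0⊕1⊕0⊕0⊕0⊕1 = 1
Syndrome s8…s1 = 1011 → error at position 11.
Flip position 11: 100001010010001 → 100001010000001
Read data bits from positions 3,5,6,7,9,10,11,12,13,14,15: 00100000001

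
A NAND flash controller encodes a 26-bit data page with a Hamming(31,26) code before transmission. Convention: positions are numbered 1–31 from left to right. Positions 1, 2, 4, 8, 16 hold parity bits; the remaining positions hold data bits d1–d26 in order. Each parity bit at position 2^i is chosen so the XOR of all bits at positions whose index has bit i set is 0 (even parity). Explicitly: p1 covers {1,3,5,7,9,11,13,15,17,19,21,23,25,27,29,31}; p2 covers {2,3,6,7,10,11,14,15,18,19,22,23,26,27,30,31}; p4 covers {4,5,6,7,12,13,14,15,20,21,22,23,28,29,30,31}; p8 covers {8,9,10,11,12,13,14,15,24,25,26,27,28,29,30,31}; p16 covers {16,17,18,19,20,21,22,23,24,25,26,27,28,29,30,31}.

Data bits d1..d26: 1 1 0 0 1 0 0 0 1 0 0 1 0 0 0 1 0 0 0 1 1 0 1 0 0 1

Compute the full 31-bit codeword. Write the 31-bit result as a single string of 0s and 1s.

Place data at non-parity positions: p1 p2 1 p4 1 0 0 p8 1 0 0 0 1 0 0 p16 1 0 0 0 1 0 0 0 1 1 0 1 0 0 1
p1 (pos 1,3,5,7,9,11,13,15,17,19,21,23,25,27,29,31): XOR of data positions = 1⊕1⊕0⊕1⊕0⊕1⊕0⊕1⊕0⊕1⊕0⊕1⊕0⊕0⊕1 = 0
p2 (pos 2,3,6,7,10,11,14,15,18,19,22,23,26,27,30,31): XOR of data positions = 1⊕0⊕0⊕0⊕0⊕0⊕0⊕0⊕0⊕0⊕0⊕1⊕0⊕0⊕1 = 1
p4 (pos 4,5,6,7,12,13,14,15,20,21,22,23,28,29,30,31): XOR of data positions = 1⊕0⊕0⊕0⊕1⊕0⊕0⊕0⊕1⊕0⊕0⊕1⊕0⊕0⊕1 = 1
p8 (pos 8,9,10,11,12,13,14,15,24,25,26,27,28,29,30,31): XOR of data positions = 1⊕0⊕0⊕0⊕1⊕0⊕0⊕0⊕1⊕1⊕0⊕1⊕0⊕0⊕1 = 0
p16 (pos 16,17,18,19,20,21,22,23,24,25,26,27,28,29,30,31): XOR of data positions = 1⊕0⊕0⊕0⊕1⊕0⊕0⊕0⊕1⊕1⊕0⊕1⊕0⊕0⊕1 = 0
Codeword: 0111100010001000100010001101001

0111100010001000100010001101001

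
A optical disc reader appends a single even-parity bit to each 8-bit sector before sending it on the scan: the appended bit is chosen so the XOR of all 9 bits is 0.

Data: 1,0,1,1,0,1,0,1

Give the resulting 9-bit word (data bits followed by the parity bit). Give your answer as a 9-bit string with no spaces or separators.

XOR of the 8 data bits: 1⊕0⊕1⊕1⊕0⊕1⊕0⊕1 = 1
Parity bit = 1 (so all 9 bits XOR to 0).

101101011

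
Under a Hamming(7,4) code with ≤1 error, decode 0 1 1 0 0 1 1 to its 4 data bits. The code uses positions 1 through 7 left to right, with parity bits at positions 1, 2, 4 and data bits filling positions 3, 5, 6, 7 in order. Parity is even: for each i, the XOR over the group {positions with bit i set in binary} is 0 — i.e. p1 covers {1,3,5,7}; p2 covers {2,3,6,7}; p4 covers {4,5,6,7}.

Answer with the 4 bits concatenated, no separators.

1011

s1 (pos 1,3,5,7): 0⊕1⊕0⊕1 = 0
s2 (pos 2,3,6,7): 1⊕1⊕1⊕1 = 0
s4 (pos 4,5,6,7): 0⊕0⊕1⊕1 = 0
Syndrome s4…s1 = 000 → no error.
Read data bits from positions 3,5,6,7: 1011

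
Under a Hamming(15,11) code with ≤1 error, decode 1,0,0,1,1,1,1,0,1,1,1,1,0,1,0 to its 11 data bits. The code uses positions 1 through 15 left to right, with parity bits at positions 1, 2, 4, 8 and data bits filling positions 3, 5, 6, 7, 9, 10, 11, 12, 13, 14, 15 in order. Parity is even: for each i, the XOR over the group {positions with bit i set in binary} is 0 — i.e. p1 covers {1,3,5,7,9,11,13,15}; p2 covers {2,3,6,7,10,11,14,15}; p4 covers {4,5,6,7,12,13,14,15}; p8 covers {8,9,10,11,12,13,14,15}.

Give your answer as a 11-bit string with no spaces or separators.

s1 (pos 1,3,5,7,9,11,13,15): 1⊕0⊕1⊕1⊕1⊕1⊕0⊕0 = 1
s2 (pos 2,3,6,7,10,11,14,15): 0⊕0⊕1⊕1⊕1⊕1⊕1⊕0 = 1
s4 (pos 4,5,6,7,12,13,14,15): 1⊕1⊕1⊕1⊕1⊕0⊕1⊕0 = 0
s8 (pos 8,9,10,11,12,13,14,15): 0⊕1⊕1⊕1⊕1⊕0⊕1⊕0 = 1
Syndrome s8…s1 = 1011 → error at position 11.
Flip position 11: 100111101111010 → 100111101101010
Read data bits from positions 3,5,6,7,9,10,11,12,13,14,15: 01111101010

01111101010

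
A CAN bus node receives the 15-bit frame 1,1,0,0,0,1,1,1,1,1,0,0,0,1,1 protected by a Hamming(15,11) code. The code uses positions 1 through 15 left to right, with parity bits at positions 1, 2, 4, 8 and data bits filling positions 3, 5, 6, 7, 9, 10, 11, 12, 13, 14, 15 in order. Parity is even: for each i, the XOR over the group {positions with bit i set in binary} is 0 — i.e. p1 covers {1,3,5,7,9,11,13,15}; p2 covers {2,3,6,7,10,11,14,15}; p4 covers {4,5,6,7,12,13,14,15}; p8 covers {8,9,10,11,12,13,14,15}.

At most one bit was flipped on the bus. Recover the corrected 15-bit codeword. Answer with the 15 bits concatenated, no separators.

110001101100011

s1 (pos 1,3,5,7,9,11,13,15): 1⊕0⊕0⊕1⊕1⊕0⊕0⊕1 = 0
s2 (pos 2,3,6,7,10,11,14,15): 1⊕0⊕1⊕1⊕1⊕0⊕1⊕1 = 0
s4 (pos 4,5,6,7,12,13,14,15): 0⊕0⊕1⊕1⊕0⊕0⊕1⊕1 = 0
s8 (pos 8,9,10,11,12,13,14,15): 1⊕1⊕1⊕0⊕0⊕0⊕1⊕1 = 1
Syndrome s8…s1 = 1000 → error at position 8.
Flip position 8: 110001111100011 → 110001101100011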